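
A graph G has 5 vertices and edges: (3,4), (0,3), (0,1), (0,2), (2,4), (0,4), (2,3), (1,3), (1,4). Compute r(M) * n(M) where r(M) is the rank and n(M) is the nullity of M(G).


r(M) = |V| - c = 5 - 1 = 4.
nullity = |E| - r(M) = 9 - 4 = 5.
Product = 4 * 5 = 20.

20


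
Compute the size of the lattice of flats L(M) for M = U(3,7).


Flats of U(3,7): every subset of size < 3 is a flat, plus E itself.
Count = (7 choose 0) + (7 choose 1) + (7 choose 2) + 1
     = 1 + 7 + 21 + 1
     = 30.

30


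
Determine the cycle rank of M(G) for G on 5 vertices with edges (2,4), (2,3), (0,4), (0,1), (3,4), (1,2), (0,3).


Cycle rank (nullity) = |E| - r(M) = |E| - (|V| - c).
|E| = 7, |V| = 5, c = 1.
Nullity = 7 - (5 - 1) = 7 - 4 = 3.

3


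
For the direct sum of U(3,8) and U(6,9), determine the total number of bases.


Bases of a direct sum M1 + M2: |B| = |B(M1)| * |B(M2)|.
|B(U(3,8))| = C(8,3) = 56.
|B(U(6,9))| = C(9,6) = 84.
Total bases = 56 * 84 = 4704.

4704


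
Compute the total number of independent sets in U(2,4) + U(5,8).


For a direct sum, |I(M1+M2)| = |I(M1)| * |I(M2)|.
|I(U(2,4))| = sum C(4,k) for k=0..2 = 11.
|I(U(5,8))| = sum C(8,k) for k=0..5 = 219.
Total = 11 * 219 = 2409.

2409


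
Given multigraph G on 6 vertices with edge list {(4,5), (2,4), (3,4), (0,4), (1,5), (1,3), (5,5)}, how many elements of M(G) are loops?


In a graphic matroid, a loop is a self-loop edge (u,u) with rank 0.
Examining all 7 edges for self-loops...
Self-loops found: (5,5)
Number of loops = 1.

1


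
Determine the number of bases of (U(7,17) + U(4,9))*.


(M1+M2)* = M1* + M2*.
M1* = U(10,17), bases: C(17,10) = 19448.
M2* = U(5,9), bases: C(9,5) = 126.
|B(M*)| = 19448 * 126 = 2450448.

2450448


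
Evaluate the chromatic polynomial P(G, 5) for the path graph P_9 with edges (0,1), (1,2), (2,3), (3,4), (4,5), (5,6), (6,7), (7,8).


P(P_9, k) = k * (k-1)^(8).
P(5) = 5 * 4^8 = 5 * 65536 = 327680.

327680


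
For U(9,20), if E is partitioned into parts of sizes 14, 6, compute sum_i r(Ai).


r(Ai) = min(|Ai|, 9) for each part.
Sum = min(14,9) + min(6,9)
    = 9 + 6
    = 15.

15


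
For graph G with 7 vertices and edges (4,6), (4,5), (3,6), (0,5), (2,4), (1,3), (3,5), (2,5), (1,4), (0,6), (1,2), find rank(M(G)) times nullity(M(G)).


r(M) = |V| - c = 7 - 1 = 6.
nullity = |E| - r(M) = 11 - 6 = 5.
Product = 6 * 5 = 30.

30


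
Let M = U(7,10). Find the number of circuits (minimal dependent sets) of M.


In U(7,10), circuits are the (8)-element subsets.
Any set of 8 elements is dependent, and removing any one element gives
an independent set of size 7, so it is a minimal dependent set.
Number of circuits = C(10,8) = 45.

45


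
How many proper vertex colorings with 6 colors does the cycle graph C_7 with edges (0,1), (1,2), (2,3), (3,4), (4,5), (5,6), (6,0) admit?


P(C_7, k) = (k-1)^7 + (-1)^7*(k-1).
P(6) = (5)^7 - 5
= 78125 - 5 = 78120.

78120


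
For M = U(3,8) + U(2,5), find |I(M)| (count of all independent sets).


For a direct sum, |I(M1+M2)| = |I(M1)| * |I(M2)|.
|I(U(3,8))| = sum C(8,k) for k=0..3 = 93.
|I(U(2,5))| = sum C(5,k) for k=0..2 = 16.
Total = 93 * 16 = 1488.

1488


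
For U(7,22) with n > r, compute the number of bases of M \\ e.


Deleting e from U(7,22) gives U(7,21) since n > r.
Bases of U(7,21) = (21 choose 7) = 116280.

116280


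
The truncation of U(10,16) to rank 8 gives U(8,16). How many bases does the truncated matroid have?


Truncating U(10,16) to rank 8 gives U(8,16).
Bases of U(8,16) are all 8-element subsets of 16 elements.
Number of bases = C(16,8) = 12870.

12870


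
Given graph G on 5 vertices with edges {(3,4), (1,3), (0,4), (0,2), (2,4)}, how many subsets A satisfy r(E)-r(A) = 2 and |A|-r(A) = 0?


R(x,y) = sum over A in 2^E of x^(r(E)-r(A)) * y^(|A|-r(A)).
G has 5 vertices, 5 edges. r(E) = 4.
Enumerate all 2^5 = 32 subsets.
Count subsets with r(E)-r(A)=2 and |A|-r(A)=0: 10.

10


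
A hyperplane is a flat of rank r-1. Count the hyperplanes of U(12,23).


Hyperplanes of U(12,23) are flats of rank 11.
In a uniform matroid, these are exactly the (11)-element subsets.
Count = C(23,11) = 1352078.

1352078


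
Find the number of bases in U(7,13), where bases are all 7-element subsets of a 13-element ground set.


Bases of U(7,13) are all 7-element subsets of the 13-element ground set.
Number of bases = C(13,7).
C(13,7) = 13! / (7! * 6!) = 1716.

1716


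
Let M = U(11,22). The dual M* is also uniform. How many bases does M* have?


The dual of U(r,n) is U(n-r, n) = U(11,22).
Bases of U(11,22) are all (11)-element subsets.
|B(M*)| = C(22,11) = 22! / (11! * 11!) = 705432.

705432


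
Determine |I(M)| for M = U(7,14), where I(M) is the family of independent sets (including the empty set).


Independent sets of U(7,14) are all subsets of size <= 7.
Count = (14 choose 0) + (14 choose 1) + (14 choose 2) + (14 choose 3) + (14 choose 4) + (14 choose 5) + (14 choose 6) + (14 choose 7)
     = 1 + 14 + 91 + 364 + 1001 + 2002 + 3003 + 3432
     = 9908.

9908


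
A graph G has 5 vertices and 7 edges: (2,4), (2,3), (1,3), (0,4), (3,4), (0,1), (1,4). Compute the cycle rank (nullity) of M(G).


Cycle rank (nullity) = |E| - r(M) = |E| - (|V| - c).
|E| = 7, |V| = 5, c = 1.
Nullity = 7 - (5 - 1) = 7 - 4 = 3.

3


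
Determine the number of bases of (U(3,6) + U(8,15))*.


(M1+M2)* = M1* + M2*.
M1* = U(3,6), bases: C(6,3) = 20.
M2* = U(7,15), bases: C(15,7) = 6435.
|B(M*)| = 20 * 6435 = 128700.

128700


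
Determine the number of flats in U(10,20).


Flats of U(10,20): every subset of size < 10 is a flat, plus E itself.
Count = (20 choose 0) + (20 choose 1) + (20 choose 2) + (20 choose 3) + (20 choose 4) + (20 choose 5) + (20 choose 6) + (20 choose 7) + (20 choose 8) + (20 choose 9) + 1
     = 1 + 20 + 190 + 1140 + 4845 + 15504 + 38760 + 77520 + 125970 + 167960 + 1
     = 431911.

431911


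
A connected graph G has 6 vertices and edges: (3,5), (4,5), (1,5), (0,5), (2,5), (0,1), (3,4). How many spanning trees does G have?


By Kirchhoff's matrix tree theorem, the number of spanning trees equals
the determinant of any cofactor of the Laplacian matrix L.
G has 6 vertices and 7 edges.
Computing the (5 x 5) cofactor determinant gives 9.

9


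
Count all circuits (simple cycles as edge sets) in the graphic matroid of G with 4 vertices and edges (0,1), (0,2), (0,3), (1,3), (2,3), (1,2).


A circuit in a graphic matroid = edge set of a simple cycle.
G has 4 vertices and 6 edges.
Enumerating all minimal edge subsets forming cycles...
Total circuits found: 7.

7


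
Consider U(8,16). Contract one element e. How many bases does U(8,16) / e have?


Contracting e from U(8,16) gives U(7,15).
Bases of U(7,15) = C(15,7) = 15! / (7! * 8!) = 6435.

6435


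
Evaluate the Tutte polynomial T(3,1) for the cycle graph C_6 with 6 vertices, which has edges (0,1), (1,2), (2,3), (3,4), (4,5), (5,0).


T(C_6; x,y) = x + x^2 + ... + x^(5) + y.
T(3,1) = 3^1 + 3^2 + 3^3 + 3^4 + 3^5 + 1
= 3 + 9 + 27 + 81 + 243 + 1
= 364.

364


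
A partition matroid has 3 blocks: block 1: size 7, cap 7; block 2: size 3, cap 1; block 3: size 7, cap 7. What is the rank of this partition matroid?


Rank of a partition matroid = sum of min(|Si|, ci) for each block.
= min(7,7) + min(3,1) + min(7,7)
= 7 + 1 + 7
= 15.

15


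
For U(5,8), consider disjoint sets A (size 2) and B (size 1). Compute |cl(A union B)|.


|A union B| = 2 + 1 = 3 (disjoint).
In U(5,8), cl(S) = S if |S| < 5, else cl(S) = E.
Since 3 < 5, cl(A union B) = A union B.
|cl(A union B)| = 3.

3


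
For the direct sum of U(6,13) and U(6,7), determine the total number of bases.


Bases of a direct sum M1 + M2: |B| = |B(M1)| * |B(M2)|.
|B(U(6,13))| = C(13,6) = 1716.
|B(U(6,7))| = C(7,6) = 7.
Total bases = 1716 * 7 = 12012.

12012


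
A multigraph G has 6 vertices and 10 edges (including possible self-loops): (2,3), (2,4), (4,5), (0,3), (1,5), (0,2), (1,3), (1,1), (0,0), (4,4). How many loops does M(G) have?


In a graphic matroid, a loop is a self-loop edge (u,u) with rank 0.
Examining all 10 edges for self-loops...
Self-loops found: (1,1), (0,0), (4,4)
Number of loops = 3.

3


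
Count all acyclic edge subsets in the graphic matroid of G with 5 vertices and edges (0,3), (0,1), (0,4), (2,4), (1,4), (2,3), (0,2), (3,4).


An independent set in a graphic matroid is an acyclic edge subset.
G has 5 vertices and 8 edges.
Enumerate all 2^8 = 256 subsets, checking for acyclicity.
Total independent sets = 128.

128


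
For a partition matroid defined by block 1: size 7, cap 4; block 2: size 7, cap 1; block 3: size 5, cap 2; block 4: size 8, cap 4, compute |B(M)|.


A basis picks exactly ci elements from block i.
Number of bases = product of C(|Si|, ci).
= C(7,4) * C(7,1) * C(5,2) * C(8,4)
= 35 * 7 * 10 * 70
= 171500.

171500


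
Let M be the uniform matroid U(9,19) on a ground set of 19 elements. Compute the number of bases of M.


Bases of U(9,19) are all 9-element subsets of the 19-element ground set.
Number of bases = C(19,9).
C(19,9) = 19! / (9! * 10!) = 92378.

92378


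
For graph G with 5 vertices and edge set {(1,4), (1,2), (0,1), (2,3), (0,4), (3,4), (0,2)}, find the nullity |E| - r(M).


Cycle rank (nullity) = |E| - r(M) = |E| - (|V| - c).
|E| = 7, |V| = 5, c = 1.
Nullity = 7 - (5 - 1) = 7 - 4 = 3.

3


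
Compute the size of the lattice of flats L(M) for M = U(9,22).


Flats of U(9,22): every subset of size < 9 is a flat, plus E itself.
Count = (22 choose 0) + (22 choose 1) + (22 choose 2) + (22 choose 3) + (22 choose 4) + (22 choose 5) + (22 choose 6) + (22 choose 7) + (22 choose 8) + 1
     = 1 + 22 + 231 + 1540 + 7315 + 26334 + 74613 + 170544 + 319770 + 1
     = 600371.

600371


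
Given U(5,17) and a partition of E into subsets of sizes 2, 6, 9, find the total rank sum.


r(Ai) = min(|Ai|, 5) for each part.
Sum = min(2,5) + min(6,5) + min(9,5)
    = 2 + 5 + 5
    = 12.

12


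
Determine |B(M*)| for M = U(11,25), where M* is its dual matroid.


The dual of U(r,n) is U(n-r, n) = U(14,25).
Bases of U(14,25) are all (14)-element subsets.
|B(M*)| = C(25,14) = 4457400.

4457400


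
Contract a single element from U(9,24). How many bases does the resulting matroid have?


Contracting e from U(9,24) gives U(8,23).
Bases of U(8,23) = C(23,8) = 23! / (8! * 15!) = 490314.

490314


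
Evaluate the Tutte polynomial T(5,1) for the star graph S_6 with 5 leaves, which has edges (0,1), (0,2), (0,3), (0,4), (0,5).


A star on 6 vertices is a tree with 5 edges.
T(x,y) = x^(5) for any tree.
T(5,1) = 5^5 = 3125.

3125


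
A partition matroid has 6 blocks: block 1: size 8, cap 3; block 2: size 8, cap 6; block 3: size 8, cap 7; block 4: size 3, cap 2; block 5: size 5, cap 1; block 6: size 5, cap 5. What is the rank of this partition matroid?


Rank of a partition matroid = sum of min(|Si|, ci) for each block.
= min(8,3) + min(8,6) + min(8,7) + min(3,2) + min(5,1) + min(5,5)
= 3 + 6 + 7 + 2 + 1 + 5
= 24.

24


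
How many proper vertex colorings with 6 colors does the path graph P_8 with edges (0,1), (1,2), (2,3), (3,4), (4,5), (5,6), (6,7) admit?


P(P_8, k) = k * (k-1)^(7).
P(6) = 6 * 5^7 = 6 * 78125 = 468750.

468750


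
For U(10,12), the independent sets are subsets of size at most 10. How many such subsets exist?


Independent sets of U(10,12) are all subsets of size <= 10.
Count = C(12,0) + C(12,1) + C(12,2) + C(12,3) + C(12,4) + C(12,5) + C(12,6) + C(12,7) + C(12,8) + C(12,9) + C(12,10)
     = 1 + 12 + 66 + 220 + 495 + 792 + 924 + 792 + 495 + 220 + 66
     = 4083.

4083


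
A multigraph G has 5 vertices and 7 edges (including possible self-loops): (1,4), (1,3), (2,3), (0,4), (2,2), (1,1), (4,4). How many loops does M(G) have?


In a graphic matroid, a loop is a self-loop edge (u,u) with rank 0.
Examining all 7 edges for self-loops...
Self-loops found: (2,2), (1,1), (4,4)
Number of loops = 3.

3


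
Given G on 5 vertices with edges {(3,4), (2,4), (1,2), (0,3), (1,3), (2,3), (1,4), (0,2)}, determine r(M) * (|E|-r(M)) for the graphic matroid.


r(M) = |V| - c = 5 - 1 = 4.
nullity = |E| - r(M) = 8 - 4 = 4.
Product = 4 * 4 = 16.

16


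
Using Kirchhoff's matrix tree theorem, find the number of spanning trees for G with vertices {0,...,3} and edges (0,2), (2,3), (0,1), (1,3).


By Kirchhoff's matrix tree theorem, the number of spanning trees equals
the determinant of any cofactor of the Laplacian matrix L.
G has 4 vertices and 4 edges.
Computing the (3 x 3) cofactor determinant gives 4.

4


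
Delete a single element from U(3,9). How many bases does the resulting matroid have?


Deleting e from U(3,9) gives U(3,8) since n > r.
Bases of U(3,8) = C(8,3) = (8 * 7 * 6) / (1 * 2 * 3) = 56.

56


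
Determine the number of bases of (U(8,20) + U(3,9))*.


(M1+M2)* = M1* + M2*.
M1* = U(12,20), bases: C(20,12) = 125970.
M2* = U(6,9), bases: C(9,6) = 84.
|B(M*)| = 125970 * 84 = 10581480.

10581480


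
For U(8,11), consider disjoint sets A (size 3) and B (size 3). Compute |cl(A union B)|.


|A union B| = 3 + 3 = 6 (disjoint).
In U(8,11), cl(S) = S if |S| < 8, else cl(S) = E.
Since 6 < 8, cl(A union B) = A union B.
|cl(A union B)| = 6.

6


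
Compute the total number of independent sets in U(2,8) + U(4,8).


For a direct sum, |I(M1+M2)| = |I(M1)| * |I(M2)|.
|I(U(2,8))| = sum C(8,k) for k=0..2 = 37.
|I(U(4,8))| = sum C(8,k) for k=0..4 = 163.
Total = 37 * 163 = 6031.

6031


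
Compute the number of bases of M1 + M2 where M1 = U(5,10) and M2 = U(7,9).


Bases of a direct sum M1 + M2: |B| = |B(M1)| * |B(M2)|.
|B(U(5,10))| = C(10,5) = 252.
|B(U(7,9))| = C(9,7) = 36.
Total bases = 252 * 36 = 9072.

9072


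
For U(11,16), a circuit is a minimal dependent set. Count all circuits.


In U(11,16), circuits are the (12)-element subsets.
Any set of 12 elements is dependent, and removing any one element gives
an independent set of size 11, so it is a minimal dependent set.
Number of circuits = C(16,12) = 16! / (12! * 4!) = 1820.

1820


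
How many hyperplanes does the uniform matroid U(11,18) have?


Hyperplanes of U(11,18) are flats of rank 10.
In a uniform matroid, these are exactly the (10)-element subsets.
Count = (18 choose 10) = 43758.

43758


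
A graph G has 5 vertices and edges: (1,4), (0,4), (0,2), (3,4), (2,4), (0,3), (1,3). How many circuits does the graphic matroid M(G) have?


A circuit in a graphic matroid = edge set of a simple cycle.
G has 5 vertices and 7 edges.
Enumerating all minimal edge subsets forming cycles...
Total circuits found: 6.

6


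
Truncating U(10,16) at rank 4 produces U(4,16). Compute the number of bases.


Truncating U(10,16) to rank 4 gives U(4,16).
Bases of U(4,16) are all 4-element subsets of 16 elements.
Number of bases = C(16,4) = 16! / (4! * 12!) = 1820.

1820


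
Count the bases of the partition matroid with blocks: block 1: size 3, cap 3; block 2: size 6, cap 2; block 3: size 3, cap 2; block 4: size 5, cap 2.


A basis picks exactly ci elements from block i.
Number of bases = product of C(|Si|, ci).
= C(3,3) * C(6,2) * C(3,2) * C(5,2)
= 1 * 15 * 3 * 10
= 450.

450


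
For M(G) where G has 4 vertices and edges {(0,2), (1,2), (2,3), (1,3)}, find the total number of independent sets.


An independent set in a graphic matroid is an acyclic edge subset.
G has 4 vertices and 4 edges.
Enumerate all 2^4 = 16 subsets, checking for acyclicity.
Total independent sets = 14.

14


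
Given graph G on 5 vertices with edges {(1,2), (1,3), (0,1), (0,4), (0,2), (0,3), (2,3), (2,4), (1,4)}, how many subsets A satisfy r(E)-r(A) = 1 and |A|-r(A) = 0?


R(x,y) = sum over A in 2^E of x^(r(E)-r(A)) * y^(|A|-r(A)).
G has 5 vertices, 9 edges. r(E) = 4.
Enumerate all 2^9 = 512 subsets.
Count subsets with r(E)-r(A)=1 and |A|-r(A)=0: 77.

77


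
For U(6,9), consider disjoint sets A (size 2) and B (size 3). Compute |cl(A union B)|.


|A union B| = 2 + 3 = 5 (disjoint).
In U(6,9), cl(S) = S if |S| < 6, else cl(S) = E.
Since 5 < 6, cl(A union B) = A union B.
|cl(A union B)| = 5.

5


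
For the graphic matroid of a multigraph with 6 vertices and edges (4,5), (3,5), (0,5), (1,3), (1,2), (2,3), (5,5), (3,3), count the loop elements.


In a graphic matroid, a loop is a self-loop edge (u,u) with rank 0.
Examining all 8 edges for self-loops...
Self-loops found: (5,5), (3,3)
Number of loops = 2.

2


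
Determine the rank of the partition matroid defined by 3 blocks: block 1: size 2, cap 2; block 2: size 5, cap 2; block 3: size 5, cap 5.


Rank of a partition matroid = sum of min(|Si|, ci) for each block.
= min(2,2) + min(5,2) + min(5,5)
= 2 + 2 + 5
= 9.

9


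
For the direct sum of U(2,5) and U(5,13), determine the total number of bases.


Bases of a direct sum M1 + M2: |B| = |B(M1)| * |B(M2)|.
|B(U(2,5))| = C(5,2) = 10.
|B(U(5,13))| = C(13,5) = 1287.
Total bases = 10 * 1287 = 12870.

12870


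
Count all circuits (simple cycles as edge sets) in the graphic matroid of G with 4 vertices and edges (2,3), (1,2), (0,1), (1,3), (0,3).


A circuit in a graphic matroid = edge set of a simple cycle.
G has 4 vertices and 5 edges.
Enumerating all minimal edge subsets forming cycles...
Total circuits found: 3.

3


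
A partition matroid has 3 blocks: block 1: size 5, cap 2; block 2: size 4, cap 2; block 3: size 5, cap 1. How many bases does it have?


A basis picks exactly ci elements from block i.
Number of bases = product of C(|Si|, ci).
= C(5,2) * C(4,2) * C(5,1)
= 10 * 6 * 5
= 300.

300


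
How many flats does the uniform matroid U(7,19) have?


Flats of U(7,19): every subset of size < 7 is a flat, plus E itself.
Count = (19 choose 0) + (19 choose 1) + (19 choose 2) + (19 choose 3) + (19 choose 4) + (19 choose 5) + (19 choose 6) + 1
     = 1 + 19 + 171 + 969 + 3876 + 11628 + 27132 + 1
     = 43797.

43797


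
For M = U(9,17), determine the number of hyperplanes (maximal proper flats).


Hyperplanes of U(9,17) are flats of rank 8.
In a uniform matroid, these are exactly the (8)-element subsets.
Count = (17 choose 8) = 24310.

24310


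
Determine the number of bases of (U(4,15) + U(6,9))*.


(M1+M2)* = M1* + M2*.
M1* = U(11,15), bases: C(15,11) = 1365.
M2* = U(3,9), bases: C(9,3) = 84.
|B(M*)| = 1365 * 84 = 114660.

114660


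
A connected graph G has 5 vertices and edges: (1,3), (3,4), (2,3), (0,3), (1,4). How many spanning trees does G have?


By Kirchhoff's matrix tree theorem, the number of spanning trees equals
the determinant of any cofactor of the Laplacian matrix L.
G has 5 vertices and 5 edges.
Computing the (4 x 4) cofactor determinant gives 3.

3


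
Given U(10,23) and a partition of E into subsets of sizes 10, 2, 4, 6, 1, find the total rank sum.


r(Ai) = min(|Ai|, 10) for each part.
Sum = min(10,10) + min(2,10) + min(4,10) + min(6,10) + min(1,10)
    = 10 + 2 + 4 + 6 + 1
    = 23.

23


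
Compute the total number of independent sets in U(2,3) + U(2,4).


For a direct sum, |I(M1+M2)| = |I(M1)| * |I(M2)|.
|I(U(2,3))| = sum C(3,k) for k=0..2 = 7.
|I(U(2,4))| = sum C(4,k) for k=0..2 = 11.
Total = 7 * 11 = 77.

77


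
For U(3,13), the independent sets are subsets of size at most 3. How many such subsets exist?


Independent sets of U(3,13) are all subsets of size <= 3.
Count = (13 choose 0) + (13 choose 1) + (13 choose 2) + (13 choose 3)
     = 1 + 13 + 78 + 286
     = 378.

378


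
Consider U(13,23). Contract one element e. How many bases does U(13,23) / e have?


Contracting e from U(13,23) gives U(12,22).
Bases of U(12,22) = C(22,12) = 646646.

646646


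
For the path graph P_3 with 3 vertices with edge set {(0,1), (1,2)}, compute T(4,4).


A path on 3 vertices is a tree with 2 edges.
T(x,y) = x^(2) for any tree.
T(4,4) = 4^2 = 16.

16


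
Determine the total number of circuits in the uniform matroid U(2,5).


In U(2,5), circuits are the (3)-element subsets.
Any set of 3 elements is dependent, and removing any one element gives
an independent set of size 2, so it is a minimal dependent set.
Number of circuits = C(5,3) = (5 * 4 * 3) / (1 * 2 * 3) = 10.

10


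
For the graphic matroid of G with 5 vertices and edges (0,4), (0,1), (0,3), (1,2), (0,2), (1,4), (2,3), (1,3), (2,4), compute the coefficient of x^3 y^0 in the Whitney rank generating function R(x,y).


R(x,y) = sum over A in 2^E of x^(r(E)-r(A)) * y^(|A|-r(A)).
G has 5 vertices, 9 edges. r(E) = 4.
Enumerate all 2^9 = 512 subsets.
Count subsets with r(E)-r(A)=3 and |A|-r(A)=0: 9.

9


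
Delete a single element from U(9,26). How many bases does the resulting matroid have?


Deleting e from U(9,26) gives U(9,25) since n > r.
Bases of U(9,25) = (25 choose 9) = 2042975.

2042975


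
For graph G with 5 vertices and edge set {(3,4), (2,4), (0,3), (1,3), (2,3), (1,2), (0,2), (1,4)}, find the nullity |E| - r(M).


Cycle rank (nullity) = |E| - r(M) = |E| - (|V| - c).
|E| = 8, |V| = 5, c = 1.
Nullity = 8 - (5 - 1) = 8 - 4 = 4.

4


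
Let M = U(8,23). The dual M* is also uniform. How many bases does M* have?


The dual of U(r,n) is U(n-r, n) = U(15,23).
Bases of U(15,23) are all (15)-element subsets.
|B(M*)| = (23 choose 15) = 490314.

490314


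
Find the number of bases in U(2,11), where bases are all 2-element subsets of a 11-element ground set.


Bases of U(2,11) are all 2-element subsets of the 11-element ground set.
Number of bases = C(11,2).
C(11,2) = 11! / (2! * 9!) = 55.

55


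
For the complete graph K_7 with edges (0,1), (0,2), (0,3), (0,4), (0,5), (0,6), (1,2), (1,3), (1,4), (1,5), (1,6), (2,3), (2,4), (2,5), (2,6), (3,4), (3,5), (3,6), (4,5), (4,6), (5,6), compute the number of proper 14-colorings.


P(K_7, k) = k(k-1)(k-2)...(k-6).
P(14) = (14) * (13) * (12) * (11) * (10) * (9) * (8) = 17297280.

17297280


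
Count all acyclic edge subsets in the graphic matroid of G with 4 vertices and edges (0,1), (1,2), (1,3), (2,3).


An independent set in a graphic matroid is an acyclic edge subset.
G has 4 vertices and 4 edges.
Enumerate all 2^4 = 16 subsets, checking for acyclicity.
Total independent sets = 14.

14


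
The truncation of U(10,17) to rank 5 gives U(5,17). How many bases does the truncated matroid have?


Truncating U(10,17) to rank 5 gives U(5,17).
Bases of U(5,17) are all 5-element subsets of 17 elements.
Number of bases = (17 choose 5) = 6188.

6188


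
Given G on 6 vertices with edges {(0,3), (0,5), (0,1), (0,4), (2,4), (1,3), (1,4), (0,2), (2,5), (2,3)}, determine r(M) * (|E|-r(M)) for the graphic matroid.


r(M) = |V| - c = 6 - 1 = 5.
nullity = |E| - r(M) = 10 - 5 = 5.
Product = 5 * 5 = 25.

25


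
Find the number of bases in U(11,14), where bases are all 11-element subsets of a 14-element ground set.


Bases of U(11,14) are all 11-element subsets of the 14-element ground set.
Number of bases = C(14,11).
C(14,11) = 364.

364


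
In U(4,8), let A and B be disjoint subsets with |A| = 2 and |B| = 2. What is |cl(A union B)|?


|A union B| = 2 + 2 = 4 (disjoint).
In U(4,8), cl(S) = S if |S| < 4, else cl(S) = E.
Since 4 >= 4, cl(A union B) = E.
|cl(A union B)| = 8.

8


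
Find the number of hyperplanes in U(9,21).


Hyperplanes of U(9,21) are flats of rank 8.
In a uniform matroid, these are exactly the (8)-element subsets.
Count = C(21,8) = 21! / (8! * 13!) = 203490.

203490


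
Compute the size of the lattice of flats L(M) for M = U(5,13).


Flats of U(5,13): every subset of size < 5 is a flat, plus E itself.
Count = (13 choose 0) + (13 choose 1) + (13 choose 2) + (13 choose 3) + (13 choose 4) + 1
     = 1 + 13 + 78 + 286 + 715 + 1
     = 1094.

1094


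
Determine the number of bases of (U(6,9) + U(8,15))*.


(M1+M2)* = M1* + M2*.
M1* = U(3,9), bases: C(9,3) = 84.
M2* = U(7,15), bases: C(15,7) = 6435.
|B(M*)| = 84 * 6435 = 540540.

540540


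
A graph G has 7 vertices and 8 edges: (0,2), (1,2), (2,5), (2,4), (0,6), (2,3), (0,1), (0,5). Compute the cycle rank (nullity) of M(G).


Cycle rank (nullity) = |E| - r(M) = |E| - (|V| - c).
|E| = 8, |V| = 7, c = 1.
Nullity = 8 - (7 - 1) = 8 - 6 = 2.

2


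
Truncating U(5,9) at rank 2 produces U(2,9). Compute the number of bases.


Truncating U(5,9) to rank 2 gives U(2,9).
Bases of U(2,9) are all 2-element subsets of 9 elements.
Number of bases = (9 choose 2) = 36.

36


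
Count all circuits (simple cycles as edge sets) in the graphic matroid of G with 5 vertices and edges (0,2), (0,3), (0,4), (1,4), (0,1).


A circuit in a graphic matroid = edge set of a simple cycle.
G has 5 vertices and 5 edges.
Enumerating all minimal edge subsets forming cycles...
Total circuits found: 1.

1


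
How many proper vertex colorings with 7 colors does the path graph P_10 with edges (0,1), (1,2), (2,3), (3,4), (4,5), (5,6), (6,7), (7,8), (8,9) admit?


P(P_10, k) = k * (k-1)^(9).
P(7) = 7 * 6^9 = 7 * 10077696 = 70543872.

70543872


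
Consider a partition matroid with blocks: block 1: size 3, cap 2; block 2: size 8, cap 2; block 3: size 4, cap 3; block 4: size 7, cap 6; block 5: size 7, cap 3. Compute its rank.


Rank of a partition matroid = sum of min(|Si|, ci) for each block.
= min(3,2) + min(8,2) + min(4,3) + min(7,6) + min(7,3)
= 2 + 2 + 3 + 6 + 3
= 16.

16


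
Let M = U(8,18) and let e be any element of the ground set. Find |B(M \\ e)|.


Deleting e from U(8,18) gives U(8,17) since n > r.
Bases of U(8,17) = (17 choose 8) = 24310.

24310


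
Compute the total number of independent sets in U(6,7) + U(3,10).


For a direct sum, |I(M1+M2)| = |I(M1)| * |I(M2)|.
|I(U(6,7))| = sum C(7,k) for k=0..6 = 127.
|I(U(3,10))| = sum C(10,k) for k=0..3 = 176.
Total = 127 * 176 = 22352.

22352


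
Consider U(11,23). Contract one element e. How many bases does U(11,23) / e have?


Contracting e from U(11,23) gives U(10,22).
Bases of U(10,22) = C(22,10) = 646646.

646646


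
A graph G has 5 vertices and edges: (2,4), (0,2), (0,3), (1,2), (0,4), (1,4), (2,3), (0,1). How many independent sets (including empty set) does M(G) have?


An independent set in a graphic matroid is an acyclic edge subset.
G has 5 vertices and 8 edges.
Enumerate all 2^8 = 256 subsets, checking for acyclicity.
Total independent sets = 128.

128


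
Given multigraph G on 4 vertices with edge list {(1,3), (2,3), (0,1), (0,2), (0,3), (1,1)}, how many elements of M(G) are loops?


In a graphic matroid, a loop is a self-loop edge (u,u) with rank 0.
Examining all 6 edges for self-loops...
Self-loops found: (1,1)
Number of loops = 1.

1


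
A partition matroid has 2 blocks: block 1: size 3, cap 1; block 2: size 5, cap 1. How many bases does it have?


A basis picks exactly ci elements from block i.
Number of bases = product of C(|Si|, ci).
= C(3,1) * C(5,1)
= 3 * 5
= 15.

15


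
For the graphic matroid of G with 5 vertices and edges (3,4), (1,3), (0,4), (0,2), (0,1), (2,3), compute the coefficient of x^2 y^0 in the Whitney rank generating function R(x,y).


R(x,y) = sum over A in 2^E of x^(r(E)-r(A)) * y^(|A|-r(A)).
G has 5 vertices, 6 edges. r(E) = 4.
Enumerate all 2^6 = 64 subsets.
Count subsets with r(E)-r(A)=2 and |A|-r(A)=0: 15.

15


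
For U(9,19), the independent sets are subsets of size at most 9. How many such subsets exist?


Independent sets of U(9,19) are all subsets of size <= 9.
Count = C(19,0) + C(19,1) + C(19,2) + C(19,3) + C(19,4) + C(19,5) + C(19,6) + C(19,7) + C(19,8) + C(19,9)
     = 1 + 19 + 171 + 969 + 3876 + 11628 + 27132 + 50388 + 75582 + 92378
     = 262144.

262144


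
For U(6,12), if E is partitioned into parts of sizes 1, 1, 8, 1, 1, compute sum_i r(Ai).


r(Ai) = min(|Ai|, 6) for each part.
Sum = min(1,6) + min(1,6) + min(8,6) + min(1,6) + min(1,6)
    = 1 + 1 + 6 + 1 + 1
    = 10.

10


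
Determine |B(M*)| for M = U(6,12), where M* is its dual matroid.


The dual of U(r,n) is U(n-r, n) = U(6,12).
Bases of U(6,12) are all (6)-element subsets.
|B(M*)| = C(12,6) = 924.

924


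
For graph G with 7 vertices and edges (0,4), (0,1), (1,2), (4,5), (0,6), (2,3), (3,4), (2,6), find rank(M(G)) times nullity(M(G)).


r(M) = |V| - c = 7 - 1 = 6.
nullity = |E| - r(M) = 8 - 6 = 2.
Product = 6 * 2 = 12.

12


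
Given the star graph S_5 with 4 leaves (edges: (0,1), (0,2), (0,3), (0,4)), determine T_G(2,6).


A star on 5 vertices is a tree with 4 edges.
T(x,y) = x^(4) for any tree.
T(2,6) = 2^4 = 16.

16


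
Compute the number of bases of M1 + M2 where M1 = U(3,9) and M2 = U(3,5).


Bases of a direct sum M1 + M2: |B| = |B(M1)| * |B(M2)|.
|B(U(3,9))| = C(9,3) = 84.
|B(U(3,5))| = C(5,3) = 10.
Total bases = 84 * 10 = 840.

840


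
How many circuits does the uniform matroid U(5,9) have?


In U(5,9), circuits are the (6)-element subsets.
Any set of 6 elements is dependent, and removing any one element gives
an independent set of size 5, so it is a minimal dependent set.
Number of circuits = C(9,6) = 9! / (6! * 3!) = 84.

84


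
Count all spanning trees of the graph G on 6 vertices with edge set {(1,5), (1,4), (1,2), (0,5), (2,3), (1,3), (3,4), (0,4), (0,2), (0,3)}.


By Kirchhoff's matrix tree theorem, the number of spanning trees equals
the determinant of any cofactor of the Laplacian matrix L.
G has 6 vertices and 10 edges.
Computing the (5 x 5) cofactor determinant gives 120.

120


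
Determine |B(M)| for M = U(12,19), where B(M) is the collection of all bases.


Bases of U(12,19) are all 12-element subsets of the 19-element ground set.
Number of bases = C(19,12).
(19 choose 12) = 50388.

50388


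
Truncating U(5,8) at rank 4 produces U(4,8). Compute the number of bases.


Truncating U(5,8) to rank 4 gives U(4,8).
Bases of U(4,8) are all 4-element subsets of 8 elements.
Number of bases = C(8,4) = 8! / (4! * 4!) = 70.

70


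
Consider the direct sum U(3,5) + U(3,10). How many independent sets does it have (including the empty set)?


For a direct sum, |I(M1+M2)| = |I(M1)| * |I(M2)|.
|I(U(3,5))| = sum C(5,k) for k=0..3 = 26.
|I(U(3,10))| = sum C(10,k) for k=0..3 = 176.
Total = 26 * 176 = 4576.

4576


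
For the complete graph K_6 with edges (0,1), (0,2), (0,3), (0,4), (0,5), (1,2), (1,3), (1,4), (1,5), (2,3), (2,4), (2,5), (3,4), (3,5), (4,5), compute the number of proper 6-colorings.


P(K_6, k) = k(k-1)(k-2)...(k-5).
P(6) = (6) * (5) * (4) * (3) * (2) * (1) = 720.

720


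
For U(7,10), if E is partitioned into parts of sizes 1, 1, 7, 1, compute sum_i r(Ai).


r(Ai) = min(|Ai|, 7) for each part.
Sum = min(1,7) + min(1,7) + min(7,7) + min(1,7)
    = 1 + 1 + 7 + 1
    = 10.

10


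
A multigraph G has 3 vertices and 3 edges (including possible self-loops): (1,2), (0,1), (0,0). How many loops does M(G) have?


In a graphic matroid, a loop is a self-loop edge (u,u) with rank 0.
Examining all 3 edges for self-loops...
Self-loops found: (0,0)
Number of loops = 1.

1


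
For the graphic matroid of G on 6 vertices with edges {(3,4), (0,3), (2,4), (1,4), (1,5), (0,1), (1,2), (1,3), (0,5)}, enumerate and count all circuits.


A circuit in a graphic matroid = edge set of a simple cycle.
G has 6 vertices and 9 edges.
Enumerating all minimal edge subsets forming cycles...
Total circuits found: 10.

10


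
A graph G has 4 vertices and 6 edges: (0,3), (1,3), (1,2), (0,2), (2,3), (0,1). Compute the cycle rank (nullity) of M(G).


Cycle rank (nullity) = |E| - r(M) = |E| - (|V| - c).
|E| = 6, |V| = 4, c = 1.
Nullity = 6 - (4 - 1) = 6 - 3 = 3.

3


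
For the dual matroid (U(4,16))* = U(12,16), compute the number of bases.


The dual of U(r,n) is U(n-r, n) = U(12,16).
Bases of U(12,16) are all (12)-element subsets.
|B(M*)| = C(16,12) = 1820.

1820


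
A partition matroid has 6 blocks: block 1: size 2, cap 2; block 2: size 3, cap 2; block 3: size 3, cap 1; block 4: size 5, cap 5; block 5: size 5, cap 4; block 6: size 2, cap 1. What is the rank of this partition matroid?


Rank of a partition matroid = sum of min(|Si|, ci) for each block.
= min(2,2) + min(3,2) + min(3,1) + min(5,5) + min(5,4) + min(2,1)
= 2 + 2 + 1 + 5 + 4 + 1
= 15.

15


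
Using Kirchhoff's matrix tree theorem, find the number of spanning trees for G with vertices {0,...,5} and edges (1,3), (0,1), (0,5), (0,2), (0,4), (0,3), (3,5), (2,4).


By Kirchhoff's matrix tree theorem, the number of spanning trees equals
the determinant of any cofactor of the Laplacian matrix L.
G has 6 vertices and 8 edges.
Computing the (5 x 5) cofactor determinant gives 24.

24


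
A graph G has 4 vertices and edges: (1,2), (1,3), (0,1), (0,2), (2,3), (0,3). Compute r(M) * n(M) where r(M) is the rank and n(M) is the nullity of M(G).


r(M) = |V| - c = 4 - 1 = 3.
nullity = |E| - r(M) = 6 - 3 = 3.
Product = 3 * 3 = 9.

9


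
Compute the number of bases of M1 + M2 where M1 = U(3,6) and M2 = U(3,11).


Bases of a direct sum M1 + M2: |B| = |B(M1)| * |B(M2)|.
|B(U(3,6))| = C(6,3) = 20.
|B(U(3,11))| = C(11,3) = 165.
Total bases = 20 * 165 = 3300.

3300


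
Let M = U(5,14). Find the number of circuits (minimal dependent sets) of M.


In U(5,14), circuits are the (6)-element subsets.
Any set of 6 elements is dependent, and removing any one element gives
an independent set of size 5, so it is a minimal dependent set.
Number of circuits = C(14,6) = 3003.

3003


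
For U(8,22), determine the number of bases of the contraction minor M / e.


Contracting e from U(8,22) gives U(7,21).
Bases of U(7,21) = C(21,7) = 21! / (7! * 14!) = 116280.

116280


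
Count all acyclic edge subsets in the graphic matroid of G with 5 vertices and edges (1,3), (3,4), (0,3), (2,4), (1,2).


An independent set in a graphic matroid is an acyclic edge subset.
G has 5 vertices and 5 edges.
Enumerate all 2^5 = 32 subsets, checking for acyclicity.
Total independent sets = 30.

30


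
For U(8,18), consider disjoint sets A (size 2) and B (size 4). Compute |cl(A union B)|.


|A union B| = 2 + 4 = 6 (disjoint).
In U(8,18), cl(S) = S if |S| < 8, else cl(S) = E.
Since 6 < 8, cl(A union B) = A union B.
|cl(A union B)| = 6.

6


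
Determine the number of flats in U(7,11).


Flats of U(7,11): every subset of size < 7 is a flat, plus E itself.
Count = C(11,0) + C(11,1) + C(11,2) + C(11,3) + C(11,4) + C(11,5) + C(11,6) + 1
     = 1 + 11 + 55 + 165 + 330 + 462 + 462 + 1
     = 1487.

1487


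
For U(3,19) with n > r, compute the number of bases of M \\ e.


Deleting e from U(3,19) gives U(3,18) since n > r.
Bases of U(3,18) = C(18,3) = (18 * 17 * 16) / (1 * 2 * 3) = 816.

816


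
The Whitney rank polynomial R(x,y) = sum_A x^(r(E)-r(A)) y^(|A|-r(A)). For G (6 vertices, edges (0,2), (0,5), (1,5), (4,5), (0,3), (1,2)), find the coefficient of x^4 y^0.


R(x,y) = sum over A in 2^E of x^(r(E)-r(A)) * y^(|A|-r(A)).
G has 6 vertices, 6 edges. r(E) = 5.
Enumerate all 2^6 = 64 subsets.
Count subsets with r(E)-r(A)=4 and |A|-r(A)=0: 6.

6


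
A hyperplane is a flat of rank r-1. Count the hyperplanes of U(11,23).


Hyperplanes of U(11,23) are flats of rank 10.
In a uniform matroid, these are exactly the (10)-element subsets.
Count = C(23,10) = 1144066.

1144066


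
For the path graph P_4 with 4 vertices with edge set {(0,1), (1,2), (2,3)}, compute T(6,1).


A path on 4 vertices is a tree with 3 edges.
T(x,y) = x^(3) for any tree.
T(6,1) = 6^3 = 216.

216


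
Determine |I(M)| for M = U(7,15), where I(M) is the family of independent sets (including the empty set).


Independent sets of U(7,15) are all subsets of size <= 7.
Count = (15 choose 0) + (15 choose 1) + (15 choose 2) + (15 choose 3) + (15 choose 4) + (15 choose 5) + (15 choose 6) + (15 choose 7)
     = 1 + 15 + 105 + 455 + 1365 + 3003 + 5005 + 6435
     = 16384.

16384


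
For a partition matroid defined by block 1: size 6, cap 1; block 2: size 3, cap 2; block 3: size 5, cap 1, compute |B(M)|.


A basis picks exactly ci elements from block i.
Number of bases = product of C(|Si|, ci).
= C(6,1) * C(3,2) * C(5,1)
= 6 * 3 * 5
= 90.

90


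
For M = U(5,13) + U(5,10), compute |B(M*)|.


(M1+M2)* = M1* + M2*.
M1* = U(8,13), bases: C(13,8) = 1287.
M2* = U(5,10), bases: C(10,5) = 252.
|B(M*)| = 1287 * 252 = 324324.

324324


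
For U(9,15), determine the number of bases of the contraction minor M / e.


Contracting e from U(9,15) gives U(8,14).
Bases of U(8,14) = C(14,8) = 3003.

3003


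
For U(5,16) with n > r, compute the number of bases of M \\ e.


Deleting e from U(5,16) gives U(5,15) since n > r.
Bases of U(5,15) = C(15,5) = 3003.

3003


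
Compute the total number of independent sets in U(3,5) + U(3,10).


For a direct sum, |I(M1+M2)| = |I(M1)| * |I(M2)|.
|I(U(3,5))| = sum C(5,k) for k=0..3 = 26.
|I(U(3,10))| = sum C(10,k) for k=0..3 = 176.
Total = 26 * 176 = 4576.

4576


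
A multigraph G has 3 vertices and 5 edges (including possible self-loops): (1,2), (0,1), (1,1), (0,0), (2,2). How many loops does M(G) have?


In a graphic matroid, a loop is a self-loop edge (u,u) with rank 0.
Examining all 5 edges for self-loops...
Self-loops found: (1,1), (0,0), (2,2)
Number of loops = 3.

3


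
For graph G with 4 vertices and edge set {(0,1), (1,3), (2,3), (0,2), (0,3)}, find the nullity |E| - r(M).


Cycle rank (nullity) = |E| - r(M) = |E| - (|V| - c).
|E| = 5, |V| = 4, c = 1.
Nullity = 5 - (4 - 1) = 5 - 3 = 2.

2


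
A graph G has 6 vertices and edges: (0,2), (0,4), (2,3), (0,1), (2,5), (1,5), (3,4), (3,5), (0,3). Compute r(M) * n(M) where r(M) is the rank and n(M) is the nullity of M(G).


r(M) = |V| - c = 6 - 1 = 5.
nullity = |E| - r(M) = 9 - 5 = 4.
Product = 5 * 4 = 20.

20


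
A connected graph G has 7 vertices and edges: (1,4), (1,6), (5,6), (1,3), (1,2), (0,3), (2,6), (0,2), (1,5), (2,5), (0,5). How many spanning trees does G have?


By Kirchhoff's matrix tree theorem, the number of spanning trees equals
the determinant of any cofactor of the Laplacian matrix L.
G has 7 vertices and 11 edges.
Computing the (6 x 6) cofactor determinant gives 115.

115


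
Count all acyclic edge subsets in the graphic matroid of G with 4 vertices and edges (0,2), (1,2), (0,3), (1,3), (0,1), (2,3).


An independent set in a graphic matroid is an acyclic edge subset.
G has 4 vertices and 6 edges.
Enumerate all 2^6 = 64 subsets, checking for acyclicity.
Total independent sets = 38.

38


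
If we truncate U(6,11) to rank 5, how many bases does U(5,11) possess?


Truncating U(6,11) to rank 5 gives U(5,11).
Bases of U(5,11) are all 5-element subsets of 11 elements.
Number of bases = C(11,5) = 11! / (5! * 6!) = 462.

462


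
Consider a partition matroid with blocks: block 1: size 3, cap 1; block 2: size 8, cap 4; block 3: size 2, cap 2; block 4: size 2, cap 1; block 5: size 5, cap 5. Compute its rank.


Rank of a partition matroid = sum of min(|Si|, ci) for each block.
= min(3,1) + min(8,4) + min(2,2) + min(2,1) + min(5,5)
= 1 + 4 + 2 + 1 + 5
= 13.

13


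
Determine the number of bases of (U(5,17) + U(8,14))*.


(M1+M2)* = M1* + M2*.
M1* = U(12,17), bases: C(17,12) = 6188.
M2* = U(6,14), bases: C(14,6) = 3003.
|B(M*)| = 6188 * 3003 = 18582564.

18582564


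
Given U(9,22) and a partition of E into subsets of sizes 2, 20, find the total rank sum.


r(Ai) = min(|Ai|, 9) for each part.
Sum = min(2,9) + min(20,9)
    = 2 + 9
    = 11.

11


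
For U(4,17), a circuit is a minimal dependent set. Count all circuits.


In U(4,17), circuits are the (5)-element subsets.
Any set of 5 elements is dependent, and removing any one element gives
an independent set of size 4, so it is a minimal dependent set.
Number of circuits = C(17,5) = 6188.

6188


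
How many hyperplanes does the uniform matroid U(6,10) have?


Hyperplanes of U(6,10) are flats of rank 5.
In a uniform matroid, these are exactly the (5)-element subsets.
Count = C(10,5) = 252.

252


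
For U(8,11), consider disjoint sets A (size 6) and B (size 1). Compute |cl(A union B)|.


|A union B| = 6 + 1 = 7 (disjoint).
In U(8,11), cl(S) = S if |S| < 8, else cl(S) = E.
Since 7 < 8, cl(A union B) = A union B.
|cl(A union B)| = 7.

7
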